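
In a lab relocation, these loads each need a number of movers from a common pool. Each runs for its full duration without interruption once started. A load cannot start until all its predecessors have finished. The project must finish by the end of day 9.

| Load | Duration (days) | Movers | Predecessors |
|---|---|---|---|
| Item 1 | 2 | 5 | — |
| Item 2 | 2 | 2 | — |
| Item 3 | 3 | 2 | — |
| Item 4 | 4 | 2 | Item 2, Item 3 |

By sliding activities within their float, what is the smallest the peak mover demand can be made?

5

Early-start (Item 1@1, Item 2@1, Item 3@1, Item 4@4) gives peak 9: d1:9  d2:9  d3:2  d4:2  d5:2  d6:2  d7:2  d8:0  d9:0.
Shift Item 2→3, Item 3→3, Item 4→6.
Schedule Item 1@1, Item 2@3, Item 3@3, Item 4@6: d1:5  d2:5  d3:4  d4:4  d5:2  d6:2  d7:2  d8:2  d9:2 — peak 5.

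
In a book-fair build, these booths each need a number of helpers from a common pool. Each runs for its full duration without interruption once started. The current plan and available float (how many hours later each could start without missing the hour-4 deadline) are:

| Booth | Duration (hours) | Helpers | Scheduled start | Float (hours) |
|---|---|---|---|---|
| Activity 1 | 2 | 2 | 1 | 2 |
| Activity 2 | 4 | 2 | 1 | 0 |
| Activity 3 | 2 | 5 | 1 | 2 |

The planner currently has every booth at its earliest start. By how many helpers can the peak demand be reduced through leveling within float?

2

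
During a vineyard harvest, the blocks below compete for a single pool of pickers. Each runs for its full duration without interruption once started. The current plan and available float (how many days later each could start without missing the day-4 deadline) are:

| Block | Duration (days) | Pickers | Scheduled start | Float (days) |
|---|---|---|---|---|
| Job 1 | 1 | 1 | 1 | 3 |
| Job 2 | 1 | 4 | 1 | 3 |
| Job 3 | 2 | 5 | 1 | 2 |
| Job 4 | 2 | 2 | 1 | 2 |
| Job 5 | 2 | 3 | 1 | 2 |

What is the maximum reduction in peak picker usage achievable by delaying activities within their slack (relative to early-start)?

8

Early-start peak: d1:15  d2:10  d3:0  d4:0 ⇒ 15.
Leveled (Job 1@1, Job 2@2, Job 3@3, Job 4@3, Job 5@1): d1:4  d2:7  d3:7  d4:7 ⇒ 7.
Reduction 15 − 7 = 8.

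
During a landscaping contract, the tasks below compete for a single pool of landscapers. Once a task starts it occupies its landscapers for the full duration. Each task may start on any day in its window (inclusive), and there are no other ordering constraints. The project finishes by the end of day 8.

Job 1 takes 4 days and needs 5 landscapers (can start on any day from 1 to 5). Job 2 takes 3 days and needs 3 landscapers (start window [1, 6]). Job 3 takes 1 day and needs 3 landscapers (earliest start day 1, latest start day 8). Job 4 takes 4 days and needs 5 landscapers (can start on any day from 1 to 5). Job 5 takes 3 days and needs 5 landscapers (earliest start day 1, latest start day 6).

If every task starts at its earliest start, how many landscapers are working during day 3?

At early start, day 3 has: Job 1, Job 2, Job 4, Job 5.
Demand: 5 + 3 + 5 + 5 = 18.

18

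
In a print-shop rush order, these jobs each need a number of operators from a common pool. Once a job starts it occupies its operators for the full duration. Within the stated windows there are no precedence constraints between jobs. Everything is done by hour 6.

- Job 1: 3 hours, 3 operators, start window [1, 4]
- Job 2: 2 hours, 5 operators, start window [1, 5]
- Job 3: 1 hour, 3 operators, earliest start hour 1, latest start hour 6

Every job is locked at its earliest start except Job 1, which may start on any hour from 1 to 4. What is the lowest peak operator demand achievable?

Job 1@1: h1:11  h2:8  h3:3  h4:0  h5:0  h6:0 → peak 11
Job 1@2: h1:8  h2:8  h3:3  h4:3  h5:0  h6:0 → peak 8
Job 1@3: h1:8  h2:5  h3:3  h4:3  h5:3  h6:0 → peak 8
Job 1@4: h1:8  h2:5  h3:0  h4:3  h5:3  h6:3 → peak 8
Best is Job 1@2, peak 8.

8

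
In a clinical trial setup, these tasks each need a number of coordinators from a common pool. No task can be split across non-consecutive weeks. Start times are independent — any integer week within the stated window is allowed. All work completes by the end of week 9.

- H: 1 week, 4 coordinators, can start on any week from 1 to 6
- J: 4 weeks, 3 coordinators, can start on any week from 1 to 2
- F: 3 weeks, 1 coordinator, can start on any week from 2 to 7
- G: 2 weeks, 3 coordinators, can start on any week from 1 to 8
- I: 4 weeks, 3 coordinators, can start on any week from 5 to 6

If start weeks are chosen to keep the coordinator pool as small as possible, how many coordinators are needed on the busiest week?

6

Early-start (H@1, J@1, F@2, G@1, I@5) gives peak 10: w1:10  w2:7  w3:4  w4:4  w5:3  w6:3  w7:3  w8:3  w9:0.
Shift J→2, G→5, I→6.
Schedule H@1, J@2, F@2, G@5, I@6: w1:4  w2:4  w3:4  w4:4  w5:6  w6:6  w7:3  w8:3  w9:3 — peak 6.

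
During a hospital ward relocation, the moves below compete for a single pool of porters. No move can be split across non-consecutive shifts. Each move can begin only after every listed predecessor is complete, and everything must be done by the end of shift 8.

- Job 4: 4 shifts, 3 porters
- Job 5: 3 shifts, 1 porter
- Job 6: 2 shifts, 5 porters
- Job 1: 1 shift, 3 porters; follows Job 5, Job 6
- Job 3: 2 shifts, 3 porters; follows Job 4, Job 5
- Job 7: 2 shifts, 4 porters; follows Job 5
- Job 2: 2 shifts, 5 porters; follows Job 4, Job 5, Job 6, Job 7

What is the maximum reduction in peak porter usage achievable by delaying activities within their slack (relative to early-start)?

Early-start peak: s1:9  s2:9  s3:4  s4:10  s5:7  s6:8  s7:5  s8:0 ⇒ 10.
Leveled (Job 4@3, Job 5@1, Job 6@1, Job 1@4, Job 3@7, Job 7@5, Job 2@7): s1:6  s2:6  s3:4  s4:6  s5:7  s6:7  s7:8  s8:8 ⇒ 8.
Reduction 10 − 8 = 2.

2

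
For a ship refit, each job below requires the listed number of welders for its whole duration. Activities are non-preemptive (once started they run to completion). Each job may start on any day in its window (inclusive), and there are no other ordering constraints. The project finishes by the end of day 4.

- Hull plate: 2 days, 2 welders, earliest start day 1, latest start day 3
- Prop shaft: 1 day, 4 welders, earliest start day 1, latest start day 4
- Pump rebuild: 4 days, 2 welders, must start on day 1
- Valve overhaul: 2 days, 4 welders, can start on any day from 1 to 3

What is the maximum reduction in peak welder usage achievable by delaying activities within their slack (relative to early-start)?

Early-start peak: d1:12  d2:8  d3:2  d4:2 ⇒ 12.
Leveled (Hull plate@1, Prop shaft@1, Pump rebuild@1, Valve overhaul@2): d1:8  d2:8  d3:6  d4:2 ⇒ 8.
Reduction 12 − 8 = 4.

4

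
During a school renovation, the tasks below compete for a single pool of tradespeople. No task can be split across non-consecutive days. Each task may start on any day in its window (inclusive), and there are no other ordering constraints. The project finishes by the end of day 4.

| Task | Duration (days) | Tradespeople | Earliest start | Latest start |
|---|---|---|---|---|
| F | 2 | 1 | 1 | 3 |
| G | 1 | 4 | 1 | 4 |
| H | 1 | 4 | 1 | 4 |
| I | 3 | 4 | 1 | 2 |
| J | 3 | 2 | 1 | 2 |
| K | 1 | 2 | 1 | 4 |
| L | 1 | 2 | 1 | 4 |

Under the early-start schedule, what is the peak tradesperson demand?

19

Early-start schedule: F@1, G@1, H@1, I@1, J@1, K@1, L@1.
Load per day: day 1: 19, day 2: 7, day 3: 6, day 4: 0.
Peak is 19.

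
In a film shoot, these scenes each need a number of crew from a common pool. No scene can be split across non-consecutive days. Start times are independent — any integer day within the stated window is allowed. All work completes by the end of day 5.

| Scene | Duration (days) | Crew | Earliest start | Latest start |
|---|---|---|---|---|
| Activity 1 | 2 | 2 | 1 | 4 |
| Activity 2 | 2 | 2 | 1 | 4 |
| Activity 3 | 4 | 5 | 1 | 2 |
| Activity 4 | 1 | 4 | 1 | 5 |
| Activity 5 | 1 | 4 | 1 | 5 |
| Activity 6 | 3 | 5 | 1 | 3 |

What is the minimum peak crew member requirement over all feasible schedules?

12

Early-start (Activity 1@1, Activity 2@1, Activity 3@1, Activity 4@1, Activity 5@1, Activity 6@1) gives peak 22: d1:22  d2:14  d3:10  d4:5  d5:0.
Shift Activity 3→2, Activity 6→3.
Schedule Activity 1@1, Activity 2@1, Activity 3@2, Activity 4@1, Activity 5@1, Activity 6@3: d1:12  d2:9  d3:10  d4:10  d5:10 — peak 12.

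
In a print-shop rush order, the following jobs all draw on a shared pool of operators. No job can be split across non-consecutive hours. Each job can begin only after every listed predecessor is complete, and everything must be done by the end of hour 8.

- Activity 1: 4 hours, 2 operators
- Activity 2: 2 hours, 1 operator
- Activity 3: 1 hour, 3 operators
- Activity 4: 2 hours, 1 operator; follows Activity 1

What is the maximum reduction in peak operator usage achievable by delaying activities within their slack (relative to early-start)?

3

Early-start peak: h1:6  h2:3  h3:2  h4:2  h5:1  h6:1  h7:0  h8:0 ⇒ 6.
Leveled (Activity 1@1, Activity 2@1, Activity 3@5, Activity 4@6): h1:3  h2:3  h3:2  h4:2  h5:3  h6:1  h7:1  h8:0 ⇒ 3.
Reduction 6 − 3 = 3.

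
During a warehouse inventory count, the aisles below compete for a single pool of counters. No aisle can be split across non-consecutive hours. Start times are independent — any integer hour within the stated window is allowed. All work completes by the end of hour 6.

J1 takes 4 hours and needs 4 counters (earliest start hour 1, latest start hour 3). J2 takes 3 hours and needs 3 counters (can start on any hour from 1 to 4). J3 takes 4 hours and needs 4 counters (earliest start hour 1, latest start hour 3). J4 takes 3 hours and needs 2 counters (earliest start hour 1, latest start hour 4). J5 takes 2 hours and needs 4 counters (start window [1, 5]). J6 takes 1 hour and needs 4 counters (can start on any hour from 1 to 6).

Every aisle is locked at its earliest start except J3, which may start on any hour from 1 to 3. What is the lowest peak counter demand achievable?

17

J3@1: h1:21  h2:17  h3:13  h4:8  h5:0  h6:0 → peak 21
J3@2: h1:17  h2:17  h3:13  h4:8  h5:4  h6:0 → peak 17
J3@3: h1:17  h2:13  h3:13  h4:8  h5:4  h6:4 → peak 17
Best is J3@2, peak 17.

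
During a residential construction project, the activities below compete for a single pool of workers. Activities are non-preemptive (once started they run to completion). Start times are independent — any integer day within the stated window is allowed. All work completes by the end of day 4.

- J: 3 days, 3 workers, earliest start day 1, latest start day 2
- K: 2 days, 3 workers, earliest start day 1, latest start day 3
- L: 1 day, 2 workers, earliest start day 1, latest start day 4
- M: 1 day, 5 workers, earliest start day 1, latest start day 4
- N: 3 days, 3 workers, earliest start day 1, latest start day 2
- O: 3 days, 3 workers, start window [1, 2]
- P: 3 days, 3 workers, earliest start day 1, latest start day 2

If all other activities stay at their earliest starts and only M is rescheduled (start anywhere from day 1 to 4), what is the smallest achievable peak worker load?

17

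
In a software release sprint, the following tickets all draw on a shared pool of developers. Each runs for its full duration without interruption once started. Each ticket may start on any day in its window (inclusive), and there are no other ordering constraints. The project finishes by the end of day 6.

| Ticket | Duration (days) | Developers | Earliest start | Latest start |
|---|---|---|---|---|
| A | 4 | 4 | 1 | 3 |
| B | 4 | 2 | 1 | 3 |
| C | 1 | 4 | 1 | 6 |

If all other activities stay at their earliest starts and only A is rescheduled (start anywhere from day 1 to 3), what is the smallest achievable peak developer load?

6

A@1: d1:10  d2:6  d3:6  d4:6  d5:0  d6:0 → peak 10
A@2: d1:6  d2:6  d3:6  d4:6  d5:4  d6:0 → peak 6
A@3: d1:6  d2:2  d3:6  d4:6  d5:4  d6:4 → peak 6
Best is A@2, peak 6.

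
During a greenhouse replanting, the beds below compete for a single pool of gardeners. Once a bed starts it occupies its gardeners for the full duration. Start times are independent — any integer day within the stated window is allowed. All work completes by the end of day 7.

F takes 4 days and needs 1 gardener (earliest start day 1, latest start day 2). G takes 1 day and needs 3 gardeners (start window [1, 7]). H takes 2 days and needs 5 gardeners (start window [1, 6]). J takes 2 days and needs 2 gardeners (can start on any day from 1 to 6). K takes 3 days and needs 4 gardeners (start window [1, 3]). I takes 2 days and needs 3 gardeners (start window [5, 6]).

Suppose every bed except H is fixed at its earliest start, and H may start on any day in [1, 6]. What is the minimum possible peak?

H@1: d1:15  d2:12  d3:5  d4:1  d5:3  d6:3  d7:0 → peak 15
H@2: d1:10  d2:12  d3:10  d4:1  d5:3  d6:3  d7:0 → peak 12
H@3: d1:10  d2:7  d3:10  d4:6  d5:3  d6:3  d7:0 → peak 10
H@4: d1:10  d2:7  d3:5  d4:6  d5:8  d6:3  d7:0 → peak 10
H@5: d1:10  d2:7  d3:5  d4:1  d5:8  d6:8  d7:0 → peak 10
H@6: d1:10  d2:7  d3:5  d4:1  d5:3  d6:8  d7:5 → peak 10
Best is H@3, peak 10.

10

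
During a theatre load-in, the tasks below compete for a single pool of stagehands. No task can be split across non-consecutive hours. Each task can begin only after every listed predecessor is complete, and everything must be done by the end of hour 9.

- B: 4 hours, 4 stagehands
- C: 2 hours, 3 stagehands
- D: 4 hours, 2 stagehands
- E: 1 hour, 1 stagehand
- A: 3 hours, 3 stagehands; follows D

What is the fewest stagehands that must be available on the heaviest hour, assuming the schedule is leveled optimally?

6

Early-start (B@1, C@1, D@1, E@1, A@5) gives peak 10: h1:10  h2:9  h3:6  h4:6  h5:3  h6:3  h7:3  h8:0  h9:0.
Shift C→5, E→5, A→6.
Schedule B@1, C@5, D@1, E@5, A@6: h1:6  h2:6  h3:6  h4:6  h5:4  h6:6  h7:3  h8:3  h9:0 — peak 6.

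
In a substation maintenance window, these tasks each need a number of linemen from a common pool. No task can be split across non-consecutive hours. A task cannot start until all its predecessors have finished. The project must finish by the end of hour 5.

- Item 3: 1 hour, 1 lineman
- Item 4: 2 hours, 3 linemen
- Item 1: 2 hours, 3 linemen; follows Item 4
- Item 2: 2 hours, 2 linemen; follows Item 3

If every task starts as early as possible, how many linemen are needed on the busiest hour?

5

Early-start schedule: Item 3@1, Item 4@1, Item 1@3, Item 2@2.
Load per hour: hour 1: 4, hour 2: 5, hour 3: 5, hour 4: 3, hour 5: 0.
Peak is 5.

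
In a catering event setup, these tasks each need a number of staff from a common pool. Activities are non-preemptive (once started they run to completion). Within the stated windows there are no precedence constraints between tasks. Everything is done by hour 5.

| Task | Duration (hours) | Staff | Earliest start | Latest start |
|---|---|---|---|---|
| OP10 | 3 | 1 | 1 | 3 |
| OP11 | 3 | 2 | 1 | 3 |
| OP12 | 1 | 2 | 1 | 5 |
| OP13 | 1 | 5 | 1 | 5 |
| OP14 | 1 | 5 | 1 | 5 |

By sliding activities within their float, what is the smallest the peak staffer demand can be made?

5

Early-start (OP10@1, OP11@1, OP12@1, OP13@1, OP14@1) gives peak 15: h1:15  h2:3  h3:3  h4:0  h5:0.
Shift OP13→4, OP14→5.
Schedule OP10@1, OP11@1, OP12@1, OP13@4, OP14@5: h1:5  h2:3  h3:3  h4:5  h5:5 — peak 5.
Total staffer-hours = 21 over 5 hours ⇒ peak ≥ ⌈21/5⌉ = 5, so 5 is optimal.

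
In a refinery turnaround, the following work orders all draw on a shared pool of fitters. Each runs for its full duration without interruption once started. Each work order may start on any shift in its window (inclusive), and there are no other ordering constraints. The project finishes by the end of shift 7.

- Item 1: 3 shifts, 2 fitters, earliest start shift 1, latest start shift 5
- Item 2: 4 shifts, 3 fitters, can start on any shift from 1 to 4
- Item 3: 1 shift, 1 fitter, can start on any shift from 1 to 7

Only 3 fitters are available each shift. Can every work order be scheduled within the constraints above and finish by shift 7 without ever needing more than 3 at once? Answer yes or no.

yes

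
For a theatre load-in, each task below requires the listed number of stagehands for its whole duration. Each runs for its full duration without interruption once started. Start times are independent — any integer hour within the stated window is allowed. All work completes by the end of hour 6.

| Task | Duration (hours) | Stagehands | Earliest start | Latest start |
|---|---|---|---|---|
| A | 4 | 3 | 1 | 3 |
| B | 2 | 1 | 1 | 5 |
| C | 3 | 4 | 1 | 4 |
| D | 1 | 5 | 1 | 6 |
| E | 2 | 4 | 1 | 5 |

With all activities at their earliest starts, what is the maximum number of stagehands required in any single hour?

Early-start schedule: A@1, B@1, C@1, D@1, E@1.
Load per hour: hour 1: 17, hour 2: 12, hour 3: 7, hour 4: 3, hour 5: 0, hour 6: 0.
Peak is 17.

17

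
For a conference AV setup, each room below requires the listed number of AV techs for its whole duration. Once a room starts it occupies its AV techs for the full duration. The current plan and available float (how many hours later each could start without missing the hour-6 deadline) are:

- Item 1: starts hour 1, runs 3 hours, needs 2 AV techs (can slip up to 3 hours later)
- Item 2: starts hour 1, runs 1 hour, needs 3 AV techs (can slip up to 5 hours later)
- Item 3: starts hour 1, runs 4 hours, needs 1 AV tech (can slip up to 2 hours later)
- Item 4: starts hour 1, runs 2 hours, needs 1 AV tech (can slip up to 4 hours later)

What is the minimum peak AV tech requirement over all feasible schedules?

3

Early-start (Item 1@1, Item 2@1, Item 3@1, Item 4@1) gives peak 7: h1:7  h2:4  h3:3  h4:1  h5:0  h6:0.
Shift Item 2→6, Item 4→4.
Schedule Item 1@1, Item 2@6, Item 3@1, Item 4@4: h1:3  h2:3  h3:3  h4:2  h5:1  h6:3 — peak 3.
Total AV tech-hours = 15 over 6 hours ⇒ peak ≥ ⌈15/6⌉ = 3, so 3 is optimal.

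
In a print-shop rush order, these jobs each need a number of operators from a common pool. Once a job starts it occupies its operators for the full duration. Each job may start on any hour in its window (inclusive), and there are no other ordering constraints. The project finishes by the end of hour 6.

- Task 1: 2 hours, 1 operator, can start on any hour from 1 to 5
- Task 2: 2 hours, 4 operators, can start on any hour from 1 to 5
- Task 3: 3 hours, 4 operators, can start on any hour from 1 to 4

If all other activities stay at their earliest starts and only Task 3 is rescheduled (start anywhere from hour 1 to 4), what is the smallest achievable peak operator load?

5

Task 3@1: h1:9  h2:9  h3:4  h4:0  h5:0  h6:0 → peak 9
Task 3@2: h1:5  h2:9  h3:4  h4:4  h5:0  h6:0 → peak 9
Task 3@3: h1:5  h2:5  h3:4  h4:4  h5:4  h6:0 → peak 5
Task 3@4: h1:5  h2:5  h3:0  h4:4  h5:4  h6:4 → peak 5
Best is Task 3@3, peak 5.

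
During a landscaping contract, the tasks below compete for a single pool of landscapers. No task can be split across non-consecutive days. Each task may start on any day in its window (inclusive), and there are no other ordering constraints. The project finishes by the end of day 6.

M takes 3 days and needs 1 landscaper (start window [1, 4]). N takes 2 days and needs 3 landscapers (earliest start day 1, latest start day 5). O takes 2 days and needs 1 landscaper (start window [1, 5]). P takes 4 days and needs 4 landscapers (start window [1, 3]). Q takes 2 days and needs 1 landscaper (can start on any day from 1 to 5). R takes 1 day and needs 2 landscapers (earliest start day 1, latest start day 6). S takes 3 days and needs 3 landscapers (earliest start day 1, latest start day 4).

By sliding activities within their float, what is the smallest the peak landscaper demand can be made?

Early-start (M@1, N@1, O@1, P@1, Q@1, R@1, S@1) gives peak 15: d1:15  d2:13  d3:8  d4:4  d5:0  d6:0.
Shift P→3, R→3, S→4.
Schedule M@1, N@1, O@1, P@3, Q@1, R@3, S@4: d1:6  d2:6  d3:7  d4:7  d5:7  d6:7 — peak 7.
Total landscaper-days = 40 over 6 days ⇒ peak ≥ ⌈40/6⌉ = 7, so 7 is optimal.

7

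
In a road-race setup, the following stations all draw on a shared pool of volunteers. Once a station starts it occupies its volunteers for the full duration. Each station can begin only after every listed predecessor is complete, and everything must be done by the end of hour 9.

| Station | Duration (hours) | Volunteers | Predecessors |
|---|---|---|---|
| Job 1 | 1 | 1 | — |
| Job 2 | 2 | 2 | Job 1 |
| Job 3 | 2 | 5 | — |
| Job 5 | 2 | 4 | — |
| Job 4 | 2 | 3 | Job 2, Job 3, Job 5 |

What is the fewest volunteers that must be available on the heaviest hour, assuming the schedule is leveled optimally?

5

Early-start (Job 1@1, Job 2@2, Job 3@1, Job 5@1, Job 4@4) gives peak 11: h1:10  h2:11  h3:2  h4:3  h5:3  h6:0  h7:0  h8:0  h9:0.
Shift Job 3→4, Job 5→6, Job 4→8.
Schedule Job 1@1, Job 2@2, Job 3@4, Job 5@6, Job 4@8: h1:1  h2:2  h3:2  h4:5  h5:5  h6:4  h7:4  h8:3  h9:3 — peak 5.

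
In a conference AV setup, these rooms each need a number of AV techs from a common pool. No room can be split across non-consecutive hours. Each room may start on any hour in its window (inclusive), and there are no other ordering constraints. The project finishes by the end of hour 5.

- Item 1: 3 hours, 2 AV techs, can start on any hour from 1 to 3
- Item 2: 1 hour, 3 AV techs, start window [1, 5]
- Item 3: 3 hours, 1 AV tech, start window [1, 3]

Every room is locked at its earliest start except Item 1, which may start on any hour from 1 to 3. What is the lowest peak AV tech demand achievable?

Item 1@1: h1:6  h2:3  h3:3  h4:0  h5:0 → peak 6
Item 1@2: h1:4  h2:3  h3:3  h4:2  h5:0 → peak 4
Item 1@3: h1:4  h2:1  h3:3  h4:2  h5:2 → peak 4
Best is Item 1@2, peak 4.

4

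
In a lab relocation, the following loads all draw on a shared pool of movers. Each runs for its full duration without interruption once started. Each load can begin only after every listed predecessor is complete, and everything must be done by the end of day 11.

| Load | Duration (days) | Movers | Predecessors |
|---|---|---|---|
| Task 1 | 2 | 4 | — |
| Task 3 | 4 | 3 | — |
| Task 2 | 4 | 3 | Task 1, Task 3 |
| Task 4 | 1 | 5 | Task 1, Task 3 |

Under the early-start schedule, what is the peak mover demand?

8

Early-start schedule: Task 1@1, Task 3@1, Task 2@5, Task 4@5.
Load per day: day 1: 7, day 2: 7, day 3: 3, day 4: 3, day 5: 8, day 6: 3, day 7: 3, day 8: 3, day 9: 0, day 10: 0, day 11: 0.
Peak is 8.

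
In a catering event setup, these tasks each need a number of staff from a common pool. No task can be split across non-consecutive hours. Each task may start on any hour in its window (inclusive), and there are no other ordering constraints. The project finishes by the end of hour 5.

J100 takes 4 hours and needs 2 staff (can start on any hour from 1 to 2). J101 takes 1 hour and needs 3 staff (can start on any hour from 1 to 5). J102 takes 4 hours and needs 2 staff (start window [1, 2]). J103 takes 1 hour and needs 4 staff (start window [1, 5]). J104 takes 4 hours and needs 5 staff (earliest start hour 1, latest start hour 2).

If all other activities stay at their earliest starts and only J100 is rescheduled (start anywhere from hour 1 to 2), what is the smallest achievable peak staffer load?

14

J100@1: h1:16  h2:9  h3:9  h4:9  h5:0 → peak 16
J100@2: h1:14  h2:9  h3:9  h4:9  h5:2 → peak 14
Best is J100@2, peak 14.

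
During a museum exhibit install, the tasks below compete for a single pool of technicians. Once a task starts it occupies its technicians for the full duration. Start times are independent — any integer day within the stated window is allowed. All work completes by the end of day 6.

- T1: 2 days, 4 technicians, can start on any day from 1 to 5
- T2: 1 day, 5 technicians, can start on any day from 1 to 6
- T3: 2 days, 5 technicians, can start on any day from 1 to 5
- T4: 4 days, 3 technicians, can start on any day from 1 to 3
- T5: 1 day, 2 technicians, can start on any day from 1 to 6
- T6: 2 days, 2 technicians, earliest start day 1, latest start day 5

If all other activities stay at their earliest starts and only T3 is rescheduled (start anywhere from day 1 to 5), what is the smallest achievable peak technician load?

T3@1: d1:21  d2:14  d3:3  d4:3  d5:0  d6:0 → peak 21
T3@2: d1:16  d2:14  d3:8  d4:3  d5:0  d6:0 → peak 16
T3@3: d1:16  d2:9  d3:8  d4:8  d5:0  d6:0 → peak 16
T3@4: d1:16  d2:9  d3:3  d4:8  d5:5  d6:0 → peak 16
T3@5: d1:16  d2:9  d3:3  d4:3  d5:5  d6:5 → peak 16
Best is T3@2, peak 16.

16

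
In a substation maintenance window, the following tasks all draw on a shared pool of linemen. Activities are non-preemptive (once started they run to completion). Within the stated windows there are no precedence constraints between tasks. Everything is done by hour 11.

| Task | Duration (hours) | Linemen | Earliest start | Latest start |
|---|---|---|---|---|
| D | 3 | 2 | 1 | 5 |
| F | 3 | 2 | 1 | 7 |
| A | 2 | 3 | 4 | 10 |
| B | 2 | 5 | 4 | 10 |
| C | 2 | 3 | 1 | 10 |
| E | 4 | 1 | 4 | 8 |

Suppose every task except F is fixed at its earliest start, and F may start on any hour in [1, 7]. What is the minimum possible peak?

9

F@1: h1:7  h2:7  h3:4  h4:9  h5:9  h6:1  h7:1  h8:0  h9:0  h10:0  h11:0 → peak 9
F@2: h1:5  h2:7  h3:4  h4:11  h5:9  h6:1  h7:1  h8:0  h9:0  h10:0  h11:0 → peak 11
F@3: h1:5  h2:5  h3:4  h4:11  h5:11  h6:1  h7:1  h8:0  h9:0  h10:0  h11:0 → peak 11
F@4: h1:5  h2:5  h3:2  h4:11  h5:11  h6:3  h7:1  h8:0  h9:0  h10:0  h11:0 → peak 11
F@5: h1:5  h2:5  h3:2  h4:9  h5:11  h6:3  h7:3  h8:0  h9:0  h10:0  h11:0 → peak 11
F@6: h1:5  h2:5  h3:2  h4:9  h5:9  h6:3  h7:3  h8:2  h9:0  h10:0  h11:0 → peak 9
F@7: h1:5  h2:5  h3:2  h4:9  h5:9  h6:1  h7:3  h8:2  h9:2  h10:0  h11:0 → peak 9
Best is F@1, peak 9.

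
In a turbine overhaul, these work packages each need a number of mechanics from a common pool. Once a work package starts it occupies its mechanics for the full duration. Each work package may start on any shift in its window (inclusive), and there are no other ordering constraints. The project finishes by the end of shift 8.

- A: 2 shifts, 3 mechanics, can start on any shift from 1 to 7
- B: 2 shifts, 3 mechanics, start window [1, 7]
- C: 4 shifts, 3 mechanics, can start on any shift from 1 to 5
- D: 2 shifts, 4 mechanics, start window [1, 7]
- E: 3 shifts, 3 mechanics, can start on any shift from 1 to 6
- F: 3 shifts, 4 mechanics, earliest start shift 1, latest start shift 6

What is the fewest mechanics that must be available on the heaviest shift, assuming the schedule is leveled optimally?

7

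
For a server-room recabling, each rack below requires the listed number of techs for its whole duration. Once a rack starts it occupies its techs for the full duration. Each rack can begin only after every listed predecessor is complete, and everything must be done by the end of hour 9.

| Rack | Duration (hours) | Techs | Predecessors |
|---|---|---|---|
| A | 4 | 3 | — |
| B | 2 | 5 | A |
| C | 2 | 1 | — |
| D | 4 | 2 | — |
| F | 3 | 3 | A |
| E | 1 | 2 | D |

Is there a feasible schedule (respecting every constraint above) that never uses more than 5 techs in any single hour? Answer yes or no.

yes

Schedule A@1, B@5, C@7, D@1, F@7, E@9: h1:5  h2:5  h3:5  h4:5  h5:5  h6:5  h7:4  h8:4  h9:5 — peak 5 ≤ 5.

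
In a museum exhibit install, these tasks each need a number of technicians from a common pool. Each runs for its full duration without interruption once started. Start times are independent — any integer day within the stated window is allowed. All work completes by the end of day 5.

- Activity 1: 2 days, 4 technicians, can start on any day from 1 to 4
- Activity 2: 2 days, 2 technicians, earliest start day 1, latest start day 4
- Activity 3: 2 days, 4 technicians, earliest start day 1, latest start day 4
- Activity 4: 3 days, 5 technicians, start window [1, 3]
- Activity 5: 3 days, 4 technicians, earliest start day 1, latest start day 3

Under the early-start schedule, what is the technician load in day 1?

At early start, day 1 has: Activity 1, Activity 2, Activity 3, Activity 4, Activity 5.
Demand: 4 + 2 + 4 + 5 + 4 = 19.

19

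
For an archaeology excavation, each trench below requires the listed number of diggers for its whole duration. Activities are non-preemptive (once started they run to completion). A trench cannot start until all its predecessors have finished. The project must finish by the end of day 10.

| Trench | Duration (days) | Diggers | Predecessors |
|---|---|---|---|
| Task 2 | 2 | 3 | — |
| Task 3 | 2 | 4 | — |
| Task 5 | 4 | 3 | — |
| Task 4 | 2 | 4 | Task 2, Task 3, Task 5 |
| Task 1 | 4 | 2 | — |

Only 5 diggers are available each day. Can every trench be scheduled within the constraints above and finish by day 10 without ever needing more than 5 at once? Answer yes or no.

yes

Schedule Task 2@1, Task 3@3, Task 5@5, Task 4@9, Task 1@5: d1:3  d2:3  d3:4  d4:4  d5:5  d6:5  d7:5  d8:5  d9:4  d10:4 — peak 5 ≤ 5.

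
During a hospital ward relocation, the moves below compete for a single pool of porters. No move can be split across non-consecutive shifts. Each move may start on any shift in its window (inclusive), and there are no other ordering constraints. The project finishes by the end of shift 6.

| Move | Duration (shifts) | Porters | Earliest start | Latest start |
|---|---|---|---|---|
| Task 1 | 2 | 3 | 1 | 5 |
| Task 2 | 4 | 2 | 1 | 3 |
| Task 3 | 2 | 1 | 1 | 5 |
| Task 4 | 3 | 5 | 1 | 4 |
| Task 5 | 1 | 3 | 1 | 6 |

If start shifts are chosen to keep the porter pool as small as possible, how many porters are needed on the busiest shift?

Early-start (Task 1@1, Task 2@1, Task 3@1, Task 4@1, Task 5@1) gives peak 14: s1:14  s2:11  s3:7  s4:2  s5:0  s6:0.
Shift Task 4→3, Task 5→6.
Schedule Task 1@1, Task 2@1, Task 3@1, Task 4@3, Task 5@6: s1:6  s2:6  s3:7  s4:7  s5:5  s6:3 — peak 7.

7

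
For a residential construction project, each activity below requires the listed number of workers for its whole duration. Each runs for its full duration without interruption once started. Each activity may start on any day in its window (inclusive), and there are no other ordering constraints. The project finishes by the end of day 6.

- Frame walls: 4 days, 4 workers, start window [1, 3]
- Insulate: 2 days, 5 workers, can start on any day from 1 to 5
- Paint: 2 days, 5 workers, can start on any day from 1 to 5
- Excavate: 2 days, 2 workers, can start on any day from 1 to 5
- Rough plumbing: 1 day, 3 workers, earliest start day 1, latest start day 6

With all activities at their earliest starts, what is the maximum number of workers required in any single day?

19

Early-start schedule: Frame walls@1, Insulate@1, Paint@1, Excavate@1, Rough plumbing@1.
Load per day: day 1: 19, day 2: 16, day 3: 4, day 4: 4, day 5: 0, day 6: 0.
Peak is 19.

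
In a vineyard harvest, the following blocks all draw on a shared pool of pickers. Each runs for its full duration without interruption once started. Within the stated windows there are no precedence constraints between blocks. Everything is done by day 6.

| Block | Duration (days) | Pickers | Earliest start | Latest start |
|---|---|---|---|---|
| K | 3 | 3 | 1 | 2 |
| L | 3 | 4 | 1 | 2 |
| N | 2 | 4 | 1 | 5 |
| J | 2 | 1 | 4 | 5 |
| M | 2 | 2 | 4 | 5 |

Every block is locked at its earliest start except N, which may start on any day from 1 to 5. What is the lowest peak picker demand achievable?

7

N@1: d1:11  d2:11  d3:7  d4:3  d5:3  d6:0 → peak 11
N@2: d1:7  d2:11  d3:11  d4:3  d5:3  d6:0 → peak 11
N@3: d1:7  d2:7  d3:11  d4:7  d5:3  d6:0 → peak 11
N@4: d1:7  d2:7  d3:7  d4:7  d5:7  d6:0 → peak 7
N@5: d1:7  d2:7  d3:7  d4:3  d5:7  d6:4 → peak 7
Best is N@4, peak 7.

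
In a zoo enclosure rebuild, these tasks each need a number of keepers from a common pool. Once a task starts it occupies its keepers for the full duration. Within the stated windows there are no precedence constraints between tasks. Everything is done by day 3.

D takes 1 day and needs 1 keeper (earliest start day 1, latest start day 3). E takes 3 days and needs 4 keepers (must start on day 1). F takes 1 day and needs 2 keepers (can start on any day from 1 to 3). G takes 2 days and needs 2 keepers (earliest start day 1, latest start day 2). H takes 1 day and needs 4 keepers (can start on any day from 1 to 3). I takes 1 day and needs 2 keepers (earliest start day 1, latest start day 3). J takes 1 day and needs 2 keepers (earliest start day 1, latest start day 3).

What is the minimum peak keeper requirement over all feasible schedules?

10

Early-start (D@1, E@1, F@1, G@1, H@1, I@1, J@1) gives peak 17: d1:17  d2:6  d3:4.
Shift H→2, I→3, J→3.
Schedule D@1, E@1, F@1, G@1, H@2, I@3, J@3: d1:9  d2:10  d3:8 — peak 10.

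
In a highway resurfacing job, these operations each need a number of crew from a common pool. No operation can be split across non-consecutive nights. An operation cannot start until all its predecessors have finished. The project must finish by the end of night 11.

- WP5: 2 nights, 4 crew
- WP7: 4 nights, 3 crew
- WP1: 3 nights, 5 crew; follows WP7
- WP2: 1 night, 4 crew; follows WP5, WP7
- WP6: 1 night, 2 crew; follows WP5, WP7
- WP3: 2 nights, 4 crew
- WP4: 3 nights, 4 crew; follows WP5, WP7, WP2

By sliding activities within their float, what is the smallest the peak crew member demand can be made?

Early-start (WP5@1, WP7@1, WP1@5, WP2@5, WP6@5, WP3@1, WP4@6) gives peak 11: n1:11  n2:11  n3:3  n4:3  n5:11  n6:9  n7:9  n8:4  n9:0  n10:0  n11:0.
Shift WP2→8, WP3→3, WP4→9.
Schedule WP5@1, WP7@1, WP1@5, WP2@8, WP6@5, WP3@3, WP4@9: n1:7  n2:7  n3:7  n4:7  n5:7  n6:5  n7:5  n8:4  n9:4  n10:4  n11:4 — peak 7.

7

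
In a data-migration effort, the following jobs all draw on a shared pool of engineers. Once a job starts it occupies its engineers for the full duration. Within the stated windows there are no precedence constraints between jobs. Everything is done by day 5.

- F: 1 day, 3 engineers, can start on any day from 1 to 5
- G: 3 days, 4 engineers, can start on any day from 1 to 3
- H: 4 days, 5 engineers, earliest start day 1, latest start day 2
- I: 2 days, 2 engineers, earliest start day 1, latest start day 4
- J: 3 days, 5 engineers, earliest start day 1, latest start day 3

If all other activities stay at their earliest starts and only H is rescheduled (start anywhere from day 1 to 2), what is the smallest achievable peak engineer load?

16

H@1: d1:19  d2:16  d3:14  d4:5  d5:0 → peak 19
H@2: d1:14  d2:16  d3:14  d4:5  d5:5 → peak 16
Best is H@2, peak 16.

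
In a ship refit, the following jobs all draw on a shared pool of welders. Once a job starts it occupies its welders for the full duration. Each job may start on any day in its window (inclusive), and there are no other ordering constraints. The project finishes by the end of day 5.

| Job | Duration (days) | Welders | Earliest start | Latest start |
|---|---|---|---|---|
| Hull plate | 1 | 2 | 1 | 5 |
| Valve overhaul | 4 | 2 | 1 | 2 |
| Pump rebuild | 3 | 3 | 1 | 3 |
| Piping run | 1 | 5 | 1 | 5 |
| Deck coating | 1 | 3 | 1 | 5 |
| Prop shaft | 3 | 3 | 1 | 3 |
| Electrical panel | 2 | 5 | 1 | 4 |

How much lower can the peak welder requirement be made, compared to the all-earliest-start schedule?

Early-start peak: d1:23  d2:13  d3:8  d4:2  d5:0 ⇒ 23.
Leveled (Hull plate@1, Valve overhaul@1, Pump rebuild@1, Piping run@2, Deck coating@1, Prop shaft@3, Electrical panel@4): d1:10  d2:10  d3:8  d4:10  d5:8 ⇒ 10.
Reduction 23 − 10 = 13.

13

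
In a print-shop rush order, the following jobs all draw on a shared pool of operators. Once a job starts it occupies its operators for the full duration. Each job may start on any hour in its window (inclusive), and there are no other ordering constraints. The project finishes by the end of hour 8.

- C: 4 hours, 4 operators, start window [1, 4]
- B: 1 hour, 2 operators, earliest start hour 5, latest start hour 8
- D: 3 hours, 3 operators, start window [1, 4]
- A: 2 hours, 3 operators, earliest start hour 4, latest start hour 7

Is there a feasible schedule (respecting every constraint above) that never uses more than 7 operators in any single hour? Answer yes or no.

yes

Schedule C@1, B@5, D@1, A@4: h1:7  h2:7  h3:7  h4:7  h5:5  h6:0  h7:0  h8:0 — peak 7 ≤ 7.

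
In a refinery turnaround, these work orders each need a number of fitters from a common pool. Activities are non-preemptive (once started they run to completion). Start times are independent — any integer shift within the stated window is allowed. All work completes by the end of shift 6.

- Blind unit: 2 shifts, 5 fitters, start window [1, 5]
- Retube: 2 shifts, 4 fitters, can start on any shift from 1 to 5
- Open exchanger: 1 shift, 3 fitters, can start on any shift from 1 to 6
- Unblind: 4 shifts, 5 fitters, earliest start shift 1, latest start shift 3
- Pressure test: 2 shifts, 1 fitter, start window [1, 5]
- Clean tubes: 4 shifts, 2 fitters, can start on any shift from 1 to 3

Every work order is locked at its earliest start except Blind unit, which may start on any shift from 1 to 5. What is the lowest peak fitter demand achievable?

15

Blind unit@1: s1:20  s2:17  s3:7  s4:7  s5:0  s6:0 → peak 20
Blind unit@2: s1:15  s2:17  s3:12  s4:7  s5:0  s6:0 → peak 17
Blind unit@3: s1:15  s2:12  s3:12  s4:12  s5:0  s6:0 → peak 15
Blind unit@4: s1:15  s2:12  s3:7  s4:12  s5:5  s6:0 → peak 15
Blind unit@5: s1:15  s2:12  s3:7  s4:7  s5:5  s6:5 → peak 15
Best is Blind unit@3, peak 15.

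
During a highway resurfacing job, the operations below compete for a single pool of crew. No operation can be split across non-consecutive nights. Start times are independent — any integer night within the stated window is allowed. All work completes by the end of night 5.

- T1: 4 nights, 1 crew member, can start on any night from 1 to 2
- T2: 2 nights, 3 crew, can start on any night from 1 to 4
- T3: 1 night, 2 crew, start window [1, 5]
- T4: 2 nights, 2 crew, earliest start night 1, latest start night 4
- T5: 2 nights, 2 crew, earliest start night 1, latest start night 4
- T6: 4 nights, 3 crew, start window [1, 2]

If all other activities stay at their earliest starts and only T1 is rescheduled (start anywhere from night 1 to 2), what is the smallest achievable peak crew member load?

T1@1: n1:13  n2:11  n3:4  n4:4  n5:0 → peak 13
T1@2: n1:12  n2:11  n3:4  n4:4  n5:1 → peak 12
Best is T1@2, peak 12.

12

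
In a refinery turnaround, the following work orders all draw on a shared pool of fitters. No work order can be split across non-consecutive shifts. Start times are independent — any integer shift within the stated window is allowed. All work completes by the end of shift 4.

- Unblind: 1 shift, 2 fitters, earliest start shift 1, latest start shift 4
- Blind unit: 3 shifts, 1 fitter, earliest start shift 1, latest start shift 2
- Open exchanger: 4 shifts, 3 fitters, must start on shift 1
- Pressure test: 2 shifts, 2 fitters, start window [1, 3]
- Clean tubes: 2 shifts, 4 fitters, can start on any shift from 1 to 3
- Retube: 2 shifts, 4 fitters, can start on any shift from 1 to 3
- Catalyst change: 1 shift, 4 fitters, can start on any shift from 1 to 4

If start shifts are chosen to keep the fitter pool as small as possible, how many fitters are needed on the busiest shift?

Early-start (Unblind@1, Blind unit@1, Open exchanger@1, Pressure test@1, Clean tubes@1, Retube@1, Catalyst change@1) gives peak 20: s1:20  s2:14  s3:4  s4:3.
Shift Pressure test→2, Retube→3, Catalyst change→4.
Schedule Unblind@1, Blind unit@1, Open exchanger@1, Pressure test@2, Clean tubes@1, Retube@3, Catalyst change@4: s1:10  s2:10  s3:10  s4:11 — peak 11.
Total fitter-shifts = 41 over 4 shifts ⇒ peak ≥ ⌈41/4⌉ = 11, so 11 is optimal.

11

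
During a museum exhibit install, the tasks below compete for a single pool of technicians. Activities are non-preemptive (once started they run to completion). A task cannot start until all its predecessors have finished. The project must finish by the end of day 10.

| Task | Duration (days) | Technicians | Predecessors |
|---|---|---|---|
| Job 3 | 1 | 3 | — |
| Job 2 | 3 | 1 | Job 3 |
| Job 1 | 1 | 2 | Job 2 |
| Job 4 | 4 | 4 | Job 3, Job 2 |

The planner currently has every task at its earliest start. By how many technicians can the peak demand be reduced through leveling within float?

2

Early-start peak: d1:3  d2:1  d3:1  d4:1  d5:6  d6:4  d7:4  d8:4  d9:0  d10:0 ⇒ 6.
Leveled (Job 3@1, Job 2@2, Job 1@5, Job 4@6): d1:3  d2:1  d3:1  d4:1  d5:2  d6:4  d7:4  d8:4  d9:4  d10:0 ⇒ 4.
Reduction 6 − 4 = 2.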